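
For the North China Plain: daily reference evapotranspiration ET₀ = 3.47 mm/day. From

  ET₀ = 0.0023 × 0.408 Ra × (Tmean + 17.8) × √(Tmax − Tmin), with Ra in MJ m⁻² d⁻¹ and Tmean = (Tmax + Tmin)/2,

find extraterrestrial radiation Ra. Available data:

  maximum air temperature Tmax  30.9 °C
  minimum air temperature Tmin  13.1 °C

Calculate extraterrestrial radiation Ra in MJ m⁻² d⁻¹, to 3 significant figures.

Tmean = (30.9+13.1)/2 = 22.00 °C; ΔT = 17.8
Ra = ET₀ / [0.0023 × 0.408 × (Tmean+17.8) × √ΔT]
   = 3.47 / (0.0023 × 0.408 × 39.80 × 4.2190) = 22.022 MJ m⁻² d⁻¹

22.0 MJ m⁻² d⁻¹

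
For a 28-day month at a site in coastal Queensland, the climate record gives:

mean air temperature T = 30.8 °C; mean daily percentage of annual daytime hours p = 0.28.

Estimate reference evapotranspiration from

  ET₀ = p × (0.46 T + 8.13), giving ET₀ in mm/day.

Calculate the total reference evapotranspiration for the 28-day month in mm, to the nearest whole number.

ET₀ = 0.28 × (0.46 × 30.8 + 8.13) = 0.28 × 22.298 = 6.2434 mm/d
Monthly total = 6.2434 × 28 = 174.815 mm

175 mm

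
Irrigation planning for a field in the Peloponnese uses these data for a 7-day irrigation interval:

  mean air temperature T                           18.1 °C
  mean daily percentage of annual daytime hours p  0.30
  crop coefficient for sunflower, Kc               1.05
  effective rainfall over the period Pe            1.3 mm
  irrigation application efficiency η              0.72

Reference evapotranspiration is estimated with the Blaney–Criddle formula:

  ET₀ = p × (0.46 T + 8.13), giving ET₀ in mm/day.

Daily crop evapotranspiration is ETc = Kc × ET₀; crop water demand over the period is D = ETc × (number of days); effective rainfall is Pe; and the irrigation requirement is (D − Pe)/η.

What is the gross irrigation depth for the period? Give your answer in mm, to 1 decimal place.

48.6 mm

ET₀ = 0.30 × (0.46 × 18.1 + 8.13) = 0.30 × 16.456 = 4.9368 mm/d
ETc = Kc × ET₀ = 1.05 × 4.9368 = 5.1836 mm/d
Crop demand D = ETc × 7 d = 5.1836 × 7 = 36.285 mm
D − Pe = 36.285 − 1.3 = 34.985 mm
Gross irrigation = 34.985 / 0.72 = 48.590 mm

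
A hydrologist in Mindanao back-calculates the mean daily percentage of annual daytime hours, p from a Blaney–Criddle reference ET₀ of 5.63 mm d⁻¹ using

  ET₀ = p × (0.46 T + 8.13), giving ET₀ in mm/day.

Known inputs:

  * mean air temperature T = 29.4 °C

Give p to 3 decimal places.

0.260

p = ET₀ / (0.46 T + 8.13) = 5.63 / (0.46 × 29.4 + 8.13) = 5.63 / 21.654 = 0.2600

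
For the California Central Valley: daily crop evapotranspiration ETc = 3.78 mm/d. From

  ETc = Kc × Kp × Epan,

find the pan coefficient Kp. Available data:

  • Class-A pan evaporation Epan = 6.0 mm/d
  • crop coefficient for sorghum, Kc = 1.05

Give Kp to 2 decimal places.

ETc = Kc × Kp × Epan  ⇒  Kp = ETc / (Kc × Epan)
Kp = 3.78 / (1.05 × 6.0) = 3.78 / 6.300 = 0.6000

0.60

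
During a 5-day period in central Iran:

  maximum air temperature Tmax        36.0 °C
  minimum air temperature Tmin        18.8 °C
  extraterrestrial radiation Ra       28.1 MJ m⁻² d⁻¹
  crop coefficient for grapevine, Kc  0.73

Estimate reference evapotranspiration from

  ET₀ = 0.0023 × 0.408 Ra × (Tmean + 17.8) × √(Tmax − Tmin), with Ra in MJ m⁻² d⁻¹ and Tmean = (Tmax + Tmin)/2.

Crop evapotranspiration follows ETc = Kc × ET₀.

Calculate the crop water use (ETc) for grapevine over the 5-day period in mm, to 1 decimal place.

18.0 mm

Tmean = (36.0 + 18.8)/2 = 27.40 °C
0.408 Ra = 0.408 × 28.1 = 11.4648 mm/d equivalent
ET₀ = 0.0023 × 11.4648 × (27.40 + 17.8) × √17.2 = 0.0023 × 11.4648 × 45.20 × 4.1473 = 4.9431 mm/d
ETc = Kc × ET₀ = 0.73 × 4.9431 = 3.6085 mm/d
Over 5 days: 3.6085 × 5 = 18.043 mm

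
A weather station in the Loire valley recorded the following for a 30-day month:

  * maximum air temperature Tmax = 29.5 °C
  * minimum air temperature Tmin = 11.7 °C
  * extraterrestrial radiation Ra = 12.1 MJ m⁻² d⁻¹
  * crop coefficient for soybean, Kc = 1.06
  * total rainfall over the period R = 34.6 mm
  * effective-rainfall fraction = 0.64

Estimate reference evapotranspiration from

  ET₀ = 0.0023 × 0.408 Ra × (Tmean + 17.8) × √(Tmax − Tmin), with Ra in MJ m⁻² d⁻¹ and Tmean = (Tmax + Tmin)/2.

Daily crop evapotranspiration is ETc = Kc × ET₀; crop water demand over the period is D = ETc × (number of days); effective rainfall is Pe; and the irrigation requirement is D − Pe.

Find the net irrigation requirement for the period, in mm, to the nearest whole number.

Tmean = (29.5 + 11.7)/2 = 20.60 °C
0.408 Ra = 0.408 × 12.1 = 4.9368 mm/d equivalent
ET₀ = 0.0023 × 4.9368 × (20.60 + 17.8) × √17.8 = 0.0023 × 4.9368 × 38.40 × 4.2190 = 1.8396 mm/d
ETc = Kc × ET₀ = 1.06 × 1.8396 = 1.9500 mm/d
Crop demand D = ETc × 30 d = 1.9500 × 30 = 58.500 mm
Pe = 0.64 × 34.6 = 22.144 mm
D − Pe = 58.500 − 22.144 = 36.356 mm

36 mm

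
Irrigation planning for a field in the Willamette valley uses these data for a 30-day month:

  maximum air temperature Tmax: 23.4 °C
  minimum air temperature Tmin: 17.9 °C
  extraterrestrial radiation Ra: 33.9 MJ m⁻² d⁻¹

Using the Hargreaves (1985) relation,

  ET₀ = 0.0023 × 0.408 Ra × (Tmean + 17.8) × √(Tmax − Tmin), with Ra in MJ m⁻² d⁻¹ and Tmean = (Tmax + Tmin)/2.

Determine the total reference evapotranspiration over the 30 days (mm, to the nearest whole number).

86 mm

Tmean = (23.4 + 17.9)/2 = 20.65 °C
0.408 Ra = 0.408 × 33.9 = 13.8312 mm/d equivalent
ET₀ = 0.0023 × 13.8312 × (20.65 + 17.8) × √5.5 = 0.0023 × 13.8312 × 38.45 × 2.3452 = 2.8686 mm/d
Over 30 days: 2.8686 × 30 = 86.058 mm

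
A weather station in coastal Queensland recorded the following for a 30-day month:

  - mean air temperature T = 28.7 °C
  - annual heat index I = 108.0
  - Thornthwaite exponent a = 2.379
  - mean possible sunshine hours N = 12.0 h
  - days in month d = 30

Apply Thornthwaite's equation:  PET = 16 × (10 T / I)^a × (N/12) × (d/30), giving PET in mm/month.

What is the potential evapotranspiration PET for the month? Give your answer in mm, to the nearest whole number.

10T/I = 10 × 28.7 / 108.0 = 2.6574
(10T/I)^a = 2.6574^2.379 = 10.2278
Uncorrected PET = 16 × 10.2278 = 163.645 mm
Correction = (N/12)(d/30) = (12.0/12)(30/30) = 1.0000
PET = 163.645 × 1.0000 = 163.645 mm/month

164 mm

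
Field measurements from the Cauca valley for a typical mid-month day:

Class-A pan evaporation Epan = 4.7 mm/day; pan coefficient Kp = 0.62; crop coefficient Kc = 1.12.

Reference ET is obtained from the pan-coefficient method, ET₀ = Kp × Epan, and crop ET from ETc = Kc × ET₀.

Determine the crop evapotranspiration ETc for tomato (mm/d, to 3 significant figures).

3.26 mm/d

ET₀ = 0.62 × 4.7 = 2.9140 mm/d
ETc = Kc × ET₀ = 1.12 × 2.9140 = 3.2637 mm/d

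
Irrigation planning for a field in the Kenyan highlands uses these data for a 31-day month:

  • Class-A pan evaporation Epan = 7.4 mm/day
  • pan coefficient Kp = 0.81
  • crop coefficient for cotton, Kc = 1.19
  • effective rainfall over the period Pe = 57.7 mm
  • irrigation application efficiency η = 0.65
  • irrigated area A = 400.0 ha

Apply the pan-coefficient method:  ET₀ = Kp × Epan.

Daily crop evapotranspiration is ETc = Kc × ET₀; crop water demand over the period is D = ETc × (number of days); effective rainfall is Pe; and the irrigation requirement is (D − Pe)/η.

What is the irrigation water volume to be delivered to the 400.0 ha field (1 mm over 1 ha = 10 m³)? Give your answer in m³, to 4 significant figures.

1006000 m³

ET₀ = 0.81 × 7.4 = 5.9940 mm/d
ETc = Kc × ET₀ = 1.19 × 5.9940 = 7.1329 mm/d
Crop demand D = ETc × 31 d = 7.1329 × 31 = 221.120 mm
D − Pe = 221.120 − 57.7 = 163.420 mm
Gross irrigation = 163.420 / 0.65 = 251.415 mm
Volume = 251.415 mm × 400.0 ha × 10 = 1005660.0 m³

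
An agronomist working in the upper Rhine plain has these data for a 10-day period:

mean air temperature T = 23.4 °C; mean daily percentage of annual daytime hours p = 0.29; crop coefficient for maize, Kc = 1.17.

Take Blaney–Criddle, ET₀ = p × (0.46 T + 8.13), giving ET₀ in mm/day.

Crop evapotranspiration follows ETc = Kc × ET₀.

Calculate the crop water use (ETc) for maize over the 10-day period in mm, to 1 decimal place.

64.1 mm

ET₀ = 0.29 × (0.46 × 23.4 + 8.13) = 0.29 × 18.894 = 5.4793 mm/d
ETc = Kc × ET₀ = 1.17 × 5.4793 = 6.4108 mm/d
Over 10 days: 6.4108 × 10 = 64.108 mm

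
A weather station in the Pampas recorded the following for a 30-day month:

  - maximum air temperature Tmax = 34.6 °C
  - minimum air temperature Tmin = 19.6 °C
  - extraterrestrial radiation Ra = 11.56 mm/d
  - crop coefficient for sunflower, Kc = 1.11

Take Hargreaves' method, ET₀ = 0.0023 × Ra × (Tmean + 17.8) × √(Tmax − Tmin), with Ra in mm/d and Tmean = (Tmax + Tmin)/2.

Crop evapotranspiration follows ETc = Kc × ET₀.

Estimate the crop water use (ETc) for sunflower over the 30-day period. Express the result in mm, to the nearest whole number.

154 mm

Tmean = (34.6 + 19.6)/2 = 27.10 °C
ET₀ = 0.0023 × 11.56 × (27.10 + 17.8) × √15.0 = 0.0023 × 11.56 × 44.90 × 3.8730 = 4.6236 mm/d
ETc = Kc × ET₀ = 1.11 × 4.6236 = 5.1322 mm/d
Over 30 days: 5.1322 × 30 = 153.966 mm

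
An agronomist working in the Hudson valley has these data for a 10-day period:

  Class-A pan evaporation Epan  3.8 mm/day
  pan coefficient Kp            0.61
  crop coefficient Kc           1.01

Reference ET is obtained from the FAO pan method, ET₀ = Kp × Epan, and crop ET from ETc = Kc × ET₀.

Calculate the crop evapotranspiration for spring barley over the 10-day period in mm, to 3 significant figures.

ET₀ = 0.61 × 3.8 = 2.3180 mm/d
ETc = Kc × ET₀ = 1.01 × 2.3180 = 2.3412 mm/d
Over 10 days: 2.3412 × 10 = 23.412 mm

23.4 mm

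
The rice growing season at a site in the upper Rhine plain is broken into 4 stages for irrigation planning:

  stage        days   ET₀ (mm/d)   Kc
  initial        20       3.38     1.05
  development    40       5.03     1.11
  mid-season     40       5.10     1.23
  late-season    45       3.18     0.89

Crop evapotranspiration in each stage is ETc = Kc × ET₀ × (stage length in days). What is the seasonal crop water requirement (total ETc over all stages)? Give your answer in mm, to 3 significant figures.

673 mm

initial: 1.05 × 3.38 × 20 = 70.98 mm
development: 1.11 × 5.03 × 40 = 223.33 mm
mid-season: 1.23 × 5.10 × 40 = 250.92 mm
late-season: 0.89 × 3.18 × 45 = 127.36 mm
Seasonal total = 672.59 mm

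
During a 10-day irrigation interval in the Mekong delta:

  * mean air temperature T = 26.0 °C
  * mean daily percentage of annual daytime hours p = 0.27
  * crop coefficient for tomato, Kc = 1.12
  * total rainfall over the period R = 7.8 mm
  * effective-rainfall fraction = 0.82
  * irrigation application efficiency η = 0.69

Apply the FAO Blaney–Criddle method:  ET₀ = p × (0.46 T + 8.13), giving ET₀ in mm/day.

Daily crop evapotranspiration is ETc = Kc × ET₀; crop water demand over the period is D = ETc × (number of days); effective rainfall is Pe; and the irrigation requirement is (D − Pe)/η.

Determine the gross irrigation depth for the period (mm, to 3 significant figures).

78.8 mm

ET₀ = 0.27 × (0.46 × 26.0 + 8.13) = 0.27 × 20.090 = 5.4243 mm/d
ETc = Kc × ET₀ = 1.12 × 5.4243 = 6.0752 mm/d
Crop demand D = ETc × 10 d = 6.0752 × 10 = 60.752 mm
Pe = 0.82 × 7.8 = 6.396 mm
D − Pe = 60.752 − 6.396 = 54.356 mm
Gross irrigation = 54.356 / 0.69 = 78.777 mm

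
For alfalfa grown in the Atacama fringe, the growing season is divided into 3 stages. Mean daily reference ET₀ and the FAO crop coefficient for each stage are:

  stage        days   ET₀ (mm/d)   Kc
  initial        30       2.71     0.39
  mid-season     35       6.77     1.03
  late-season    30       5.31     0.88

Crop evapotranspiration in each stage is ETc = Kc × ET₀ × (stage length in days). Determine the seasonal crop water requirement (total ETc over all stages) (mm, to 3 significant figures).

416 mm

initial: 0.39 × 2.71 × 30 = 31.71 mm
mid-season: 1.03 × 6.77 × 35 = 244.06 mm
late-season: 0.88 × 5.31 × 30 = 140.18 mm
Seasonal total = 415.95 mm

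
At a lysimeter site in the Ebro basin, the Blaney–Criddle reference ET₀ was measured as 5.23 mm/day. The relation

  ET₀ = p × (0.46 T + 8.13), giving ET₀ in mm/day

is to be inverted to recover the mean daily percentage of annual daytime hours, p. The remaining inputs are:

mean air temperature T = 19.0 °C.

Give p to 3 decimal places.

p = ET₀ / (0.46 T + 8.13) = 5.23 / (0.46 × 19.0 + 8.13) = 5.23 / 16.870 = 0.3100

0.310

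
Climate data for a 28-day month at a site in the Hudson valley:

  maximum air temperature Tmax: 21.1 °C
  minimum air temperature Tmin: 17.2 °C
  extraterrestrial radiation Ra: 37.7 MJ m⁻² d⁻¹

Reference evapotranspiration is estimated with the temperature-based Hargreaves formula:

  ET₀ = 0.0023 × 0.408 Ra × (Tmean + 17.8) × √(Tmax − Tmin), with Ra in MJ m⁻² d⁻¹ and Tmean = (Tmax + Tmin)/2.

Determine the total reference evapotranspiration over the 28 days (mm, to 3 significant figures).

Tmean = (21.1 + 17.2)/2 = 19.15 °C
0.408 Ra = 0.408 × 37.7 = 15.3816 mm/d equivalent
ET₀ = 0.0023 × 15.3816 × (19.15 + 17.8) × √3.9 = 0.0023 × 15.3816 × 36.95 × 1.9748 = 2.5815 mm/d
Over 28 days: 2.5815 × 28 = 72.282 mm

72.3 mm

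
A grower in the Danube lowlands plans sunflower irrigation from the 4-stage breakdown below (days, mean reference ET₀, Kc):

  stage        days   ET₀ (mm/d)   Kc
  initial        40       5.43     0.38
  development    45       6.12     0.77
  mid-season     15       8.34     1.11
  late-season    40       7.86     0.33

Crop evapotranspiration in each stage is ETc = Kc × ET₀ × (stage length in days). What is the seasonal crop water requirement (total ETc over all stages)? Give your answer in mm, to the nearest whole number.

initial: 0.38 × 5.43 × 40 = 82.54 mm
development: 0.77 × 6.12 × 45 = 212.06 mm
mid-season: 1.11 × 8.34 × 15 = 138.86 mm
late-season: 0.33 × 7.86 × 40 = 103.75 mm
Seasonal total = 537.21 mm

537 mm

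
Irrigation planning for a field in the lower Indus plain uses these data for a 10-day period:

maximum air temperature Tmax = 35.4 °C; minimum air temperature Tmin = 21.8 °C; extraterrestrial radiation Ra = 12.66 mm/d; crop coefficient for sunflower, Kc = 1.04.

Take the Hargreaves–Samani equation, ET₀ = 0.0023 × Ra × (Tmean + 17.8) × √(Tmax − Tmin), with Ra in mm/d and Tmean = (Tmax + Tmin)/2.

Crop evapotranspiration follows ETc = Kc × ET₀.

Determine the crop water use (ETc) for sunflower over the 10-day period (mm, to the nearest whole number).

52 mm

Tmean = (35.4 + 21.8)/2 = 28.60 °C
ET₀ = 0.0023 × 12.66 × (28.60 + 17.8) × √13.6 = 0.0023 × 12.66 × 46.40 × 3.6878 = 4.9825 mm/d
ETc = Kc × ET₀ = 1.04 × 4.9825 = 5.1818 mm/d
Over 10 days: 5.1818 × 10 = 51.818 mm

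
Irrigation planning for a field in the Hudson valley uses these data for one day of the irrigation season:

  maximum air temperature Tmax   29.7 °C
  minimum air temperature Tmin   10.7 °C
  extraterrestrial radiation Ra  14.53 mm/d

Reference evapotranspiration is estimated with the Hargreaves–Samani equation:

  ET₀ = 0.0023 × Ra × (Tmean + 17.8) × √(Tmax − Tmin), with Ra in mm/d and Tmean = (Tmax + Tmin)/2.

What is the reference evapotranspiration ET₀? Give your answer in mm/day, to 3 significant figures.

Tmean = (29.7 + 10.7)/2 = 20.20 °C
ET₀ = 0.0023 × 14.53 × (20.20 + 17.8) × √19.0 = 0.0023 × 14.53 × 38.00 × 4.3589 = 5.5355 mm/d

5.54 mm/day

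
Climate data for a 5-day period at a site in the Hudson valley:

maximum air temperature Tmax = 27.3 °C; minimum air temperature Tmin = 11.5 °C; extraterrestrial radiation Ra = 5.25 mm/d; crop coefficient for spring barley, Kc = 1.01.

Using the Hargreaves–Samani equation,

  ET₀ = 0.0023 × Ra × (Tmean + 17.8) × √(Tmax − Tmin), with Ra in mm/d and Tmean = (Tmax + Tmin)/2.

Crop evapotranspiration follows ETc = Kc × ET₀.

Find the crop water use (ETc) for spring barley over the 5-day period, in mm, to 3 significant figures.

9.02 mm

Tmean = (27.3 + 11.5)/2 = 19.40 °C
ET₀ = 0.0023 × 5.25 × (19.40 + 17.8) × √15.8 = 0.0023 × 5.25 × 37.20 × 3.9749 = 1.7855 mm/d
ETc = Kc × ET₀ = 1.01 × 1.7855 = 1.8034 mm/d
Over 5 days: 1.8034 × 5 = 9.017 mm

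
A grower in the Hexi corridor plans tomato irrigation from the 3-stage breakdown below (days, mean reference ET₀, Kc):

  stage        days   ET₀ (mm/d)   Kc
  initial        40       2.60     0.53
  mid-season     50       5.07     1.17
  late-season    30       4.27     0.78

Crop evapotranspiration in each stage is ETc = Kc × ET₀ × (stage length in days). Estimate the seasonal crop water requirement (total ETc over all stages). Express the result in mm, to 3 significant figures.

initial: 0.53 × 2.60 × 40 = 55.12 mm
mid-season: 1.17 × 5.07 × 50 = 296.60 mm
late-season: 0.78 × 4.27 × 30 = 99.92 mm
Seasonal total = 451.64 mm

452 mm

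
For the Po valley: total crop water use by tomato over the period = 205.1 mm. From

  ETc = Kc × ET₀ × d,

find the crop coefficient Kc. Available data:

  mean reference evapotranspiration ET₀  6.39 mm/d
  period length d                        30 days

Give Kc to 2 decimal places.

ETc = Kc × ET₀ × d  ⇒  Kc = ETc / (ET₀ × d)
Kc = 205.1 / (6.39 × 30) = 205.1 / 191.70 = 1.0699

1.07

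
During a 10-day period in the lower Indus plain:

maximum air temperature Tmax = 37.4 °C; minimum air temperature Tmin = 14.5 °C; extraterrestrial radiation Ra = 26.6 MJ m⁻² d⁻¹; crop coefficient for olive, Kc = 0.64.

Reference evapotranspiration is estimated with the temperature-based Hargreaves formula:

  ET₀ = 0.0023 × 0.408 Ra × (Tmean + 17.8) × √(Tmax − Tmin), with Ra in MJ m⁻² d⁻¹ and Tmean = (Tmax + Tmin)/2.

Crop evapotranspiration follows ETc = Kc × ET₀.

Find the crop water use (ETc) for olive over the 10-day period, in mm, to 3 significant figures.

33.4 mm

Tmean = (37.4 + 14.5)/2 = 25.95 °C
0.408 Ra = 0.408 × 26.6 = 10.8528 mm/d equivalent
ET₀ = 0.0023 × 10.8528 × (25.95 + 17.8) × √22.9 = 0.0023 × 10.8528 × 43.75 × 4.7854 = 5.2260 mm/d
ETc = Kc × ET₀ = 0.64 × 5.2260 = 3.3446 mm/d
Over 10 days: 3.3446 × 10 = 33.446 mm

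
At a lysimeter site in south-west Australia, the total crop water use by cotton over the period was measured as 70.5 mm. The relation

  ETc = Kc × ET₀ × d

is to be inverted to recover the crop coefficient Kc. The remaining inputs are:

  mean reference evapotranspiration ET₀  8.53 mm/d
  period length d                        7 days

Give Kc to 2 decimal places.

ETc = Kc × ET₀ × d  ⇒  Kc = ETc / (ET₀ × d)
Kc = 70.5 / (8.53 × 7) = 70.5 / 59.71 = 1.1807

1.18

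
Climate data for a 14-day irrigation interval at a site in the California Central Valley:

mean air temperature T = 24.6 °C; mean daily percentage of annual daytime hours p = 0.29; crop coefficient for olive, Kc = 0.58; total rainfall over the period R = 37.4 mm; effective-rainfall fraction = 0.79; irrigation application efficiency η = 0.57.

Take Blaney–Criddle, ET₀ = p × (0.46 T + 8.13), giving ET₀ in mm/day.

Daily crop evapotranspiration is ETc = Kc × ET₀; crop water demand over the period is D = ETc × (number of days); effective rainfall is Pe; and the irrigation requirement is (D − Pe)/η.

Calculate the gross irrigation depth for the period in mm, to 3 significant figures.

ET₀ = 0.29 × (0.46 × 24.6 + 8.13) = 0.29 × 19.446 = 5.6393 mm/d
ETc = Kc × ET₀ = 0.58 × 5.6393 = 3.2708 mm/d
Crop demand D = ETc × 14 d = 3.2708 × 14 = 45.791 mm
Pe = 0.79 × 37.4 = 29.546 mm
D − Pe = 45.791 − 29.546 = 16.245 mm
Gross irrigation = 16.245 / 0.57 = 28.500 mm

28.5 mm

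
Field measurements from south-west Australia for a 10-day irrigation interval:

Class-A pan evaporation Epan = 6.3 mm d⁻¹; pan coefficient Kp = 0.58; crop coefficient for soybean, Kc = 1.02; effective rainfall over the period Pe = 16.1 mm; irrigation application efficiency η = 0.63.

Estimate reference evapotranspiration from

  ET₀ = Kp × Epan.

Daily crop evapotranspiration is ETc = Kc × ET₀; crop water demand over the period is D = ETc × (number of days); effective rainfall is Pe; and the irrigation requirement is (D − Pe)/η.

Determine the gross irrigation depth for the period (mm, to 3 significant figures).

ET₀ = 0.58 × 6.3 = 3.6540 mm/d
ETc = Kc × ET₀ = 1.02 × 3.6540 = 3.7271 mm/d
Crop demand D = ETc × 10 d = 3.7271 × 10 = 37.271 mm
D − Pe = 37.271 − 16.1 = 21.171 mm
Gross irrigation = 21.171 / 0.63 = 33.605 mm

33.6 mm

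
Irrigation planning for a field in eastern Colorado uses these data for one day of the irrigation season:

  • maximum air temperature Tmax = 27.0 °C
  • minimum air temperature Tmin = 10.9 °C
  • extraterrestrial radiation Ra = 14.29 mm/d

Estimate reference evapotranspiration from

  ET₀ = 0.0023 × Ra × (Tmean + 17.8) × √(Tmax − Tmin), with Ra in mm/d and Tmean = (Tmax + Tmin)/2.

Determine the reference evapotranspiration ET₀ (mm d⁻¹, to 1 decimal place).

4.8 mm d⁻¹

Tmean = (27.0 + 10.9)/2 = 18.95 °C
ET₀ = 0.0023 × 14.29 × (18.95 + 17.8) × √16.1 = 0.0023 × 14.29 × 36.75 × 4.0125 = 4.8465 mm/d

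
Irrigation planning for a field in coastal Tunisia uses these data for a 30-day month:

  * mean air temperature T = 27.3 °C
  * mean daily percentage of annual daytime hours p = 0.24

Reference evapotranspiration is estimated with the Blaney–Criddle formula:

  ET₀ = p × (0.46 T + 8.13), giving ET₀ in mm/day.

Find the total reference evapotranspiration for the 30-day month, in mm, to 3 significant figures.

ET₀ = 0.24 × (0.46 × 27.3 + 8.13) = 0.24 × 20.688 = 4.9651 mm/d
Monthly total = 4.9651 × 30 = 148.953 mm

149 mm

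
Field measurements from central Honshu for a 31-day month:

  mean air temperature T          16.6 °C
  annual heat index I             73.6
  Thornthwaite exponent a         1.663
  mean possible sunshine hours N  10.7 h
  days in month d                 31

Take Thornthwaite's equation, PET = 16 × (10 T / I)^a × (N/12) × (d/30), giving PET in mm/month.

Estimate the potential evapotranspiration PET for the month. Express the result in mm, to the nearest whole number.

10T/I = 10 × 16.6 / 73.6 = 2.2554
(10T/I)^a = 2.2554^1.663 = 3.8673
Uncorrected PET = 16 × 3.8673 = 61.877 mm
Correction = (N/12)(d/30) = (10.7/12)(31/30) = 0.9214
PET = 61.877 × 0.9214 = 57.013 mm/month

57 mm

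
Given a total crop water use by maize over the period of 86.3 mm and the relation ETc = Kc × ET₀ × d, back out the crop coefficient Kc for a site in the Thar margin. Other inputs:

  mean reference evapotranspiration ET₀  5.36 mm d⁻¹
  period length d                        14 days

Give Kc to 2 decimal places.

1.15

ETc = Kc × ET₀ × d  ⇒  Kc = ETc / (ET₀ × d)
Kc = 86.3 / (5.36 × 14) = 86.3 / 75.04 = 1.1501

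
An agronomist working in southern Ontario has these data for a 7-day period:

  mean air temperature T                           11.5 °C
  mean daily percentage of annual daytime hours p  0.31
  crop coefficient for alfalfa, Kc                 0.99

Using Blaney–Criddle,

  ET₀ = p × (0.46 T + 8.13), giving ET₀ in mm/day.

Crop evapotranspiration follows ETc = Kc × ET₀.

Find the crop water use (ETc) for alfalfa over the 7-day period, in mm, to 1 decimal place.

28.8 mm

ET₀ = 0.31 × (0.46 × 11.5 + 8.13) = 0.31 × 13.420 = 4.1602 mm/d
ETc = Kc × ET₀ = 0.99 × 4.1602 = 4.1186 mm/d
Over 7 days: 4.1186 × 7 = 28.830 mm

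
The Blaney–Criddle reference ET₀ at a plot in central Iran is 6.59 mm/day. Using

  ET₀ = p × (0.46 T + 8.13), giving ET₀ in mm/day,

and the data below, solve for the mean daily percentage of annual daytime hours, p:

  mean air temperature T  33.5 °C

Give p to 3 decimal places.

0.280

p = ET₀ / (0.46 T + 8.13) = 6.59 / (0.46 × 33.5 + 8.13) = 6.59 / 23.540 = 0.2799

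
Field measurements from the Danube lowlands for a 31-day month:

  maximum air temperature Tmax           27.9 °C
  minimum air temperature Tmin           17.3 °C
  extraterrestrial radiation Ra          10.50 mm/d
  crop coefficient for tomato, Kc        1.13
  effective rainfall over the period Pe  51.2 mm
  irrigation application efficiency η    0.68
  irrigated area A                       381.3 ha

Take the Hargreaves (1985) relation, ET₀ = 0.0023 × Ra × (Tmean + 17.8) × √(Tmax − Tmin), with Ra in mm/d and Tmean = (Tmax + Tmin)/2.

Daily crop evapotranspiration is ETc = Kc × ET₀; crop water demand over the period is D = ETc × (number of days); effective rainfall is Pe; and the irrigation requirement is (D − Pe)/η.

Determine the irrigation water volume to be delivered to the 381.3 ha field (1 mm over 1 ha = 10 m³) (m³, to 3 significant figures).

Tmean = (27.9 + 17.3)/2 = 22.60 °C
ET₀ = 0.0023 × 10.50 × (22.60 + 17.8) × √10.6 = 0.0023 × 10.50 × 40.40 × 3.2558 = 3.1766 mm/d
ETc = Kc × ET₀ = 1.13 × 3.1766 = 3.5896 mm/d
Crop demand D = ETc × 31 d = 3.5896 × 31 = 111.278 mm
D − Pe = 111.278 − 51.2 = 60.078 mm
Gross irrigation = 60.078 / 0.68 = 88.350 mm
Volume = 88.350 mm × 381.3 ha × 10 = 336878.6 m³

337000 m³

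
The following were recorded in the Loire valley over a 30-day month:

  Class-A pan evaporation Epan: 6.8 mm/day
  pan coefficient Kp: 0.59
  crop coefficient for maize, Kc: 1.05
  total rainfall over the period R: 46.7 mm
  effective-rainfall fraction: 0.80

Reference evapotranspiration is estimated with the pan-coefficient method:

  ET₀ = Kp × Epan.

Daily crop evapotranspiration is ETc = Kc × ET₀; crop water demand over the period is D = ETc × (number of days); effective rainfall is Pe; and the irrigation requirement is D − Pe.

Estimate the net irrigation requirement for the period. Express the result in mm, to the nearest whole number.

ET₀ = 0.59 × 6.8 = 4.0120 mm/d
ETc = Kc × ET₀ = 1.05 × 4.0120 = 4.2126 mm/d
Crop demand D = ETc × 30 d = 4.2126 × 30 = 126.378 mm
Pe = 0.80 × 46.7 = 37.360 mm
D − Pe = 126.378 − 37.360 = 89.018 mm

89 mm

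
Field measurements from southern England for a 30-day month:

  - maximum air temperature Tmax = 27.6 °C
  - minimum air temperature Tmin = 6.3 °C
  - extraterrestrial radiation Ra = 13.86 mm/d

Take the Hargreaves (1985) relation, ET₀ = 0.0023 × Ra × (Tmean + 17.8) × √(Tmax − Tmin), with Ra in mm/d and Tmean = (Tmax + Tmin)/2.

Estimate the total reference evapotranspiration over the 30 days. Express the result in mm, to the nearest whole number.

Tmean = (27.6 + 6.3)/2 = 16.95 °C
ET₀ = 0.0023 × 13.86 × (16.95 + 17.8) × √21.3 = 0.0023 × 13.86 × 34.75 × 4.6152 = 5.1125 mm/d
Over 30 days: 5.1125 × 30 = 153.375 mm

153 mm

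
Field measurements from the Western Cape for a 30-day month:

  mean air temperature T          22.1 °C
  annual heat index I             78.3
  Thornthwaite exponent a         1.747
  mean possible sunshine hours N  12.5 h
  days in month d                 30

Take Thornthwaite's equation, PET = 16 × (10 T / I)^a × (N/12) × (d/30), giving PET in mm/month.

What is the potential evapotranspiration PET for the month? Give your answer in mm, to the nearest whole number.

102 mm

10T/I = 10 × 22.1 / 78.3 = 2.8225
(10T/I)^a = 2.8225^1.747 = 6.1271
Uncorrected PET = 16 × 6.1271 = 98.034 mm
Correction = (N/12)(d/30) = (12.5/12)(30/30) = 1.0417
PET = 98.034 × 1.0417 = 102.122 mm/month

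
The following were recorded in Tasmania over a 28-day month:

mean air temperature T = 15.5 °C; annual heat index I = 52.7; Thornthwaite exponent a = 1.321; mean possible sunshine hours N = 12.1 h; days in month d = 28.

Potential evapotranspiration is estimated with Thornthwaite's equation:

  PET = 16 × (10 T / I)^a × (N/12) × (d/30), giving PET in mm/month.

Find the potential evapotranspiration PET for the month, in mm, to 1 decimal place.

10T/I = 10 × 15.5 / 52.7 = 2.9412
(10T/I)^a = 2.9412^1.321 = 4.1583
Uncorrected PET = 16 × 4.1583 = 66.533 mm
Correction = (N/12)(d/30) = (12.1/12)(28/30) = 0.9411
PET = 66.533 × 0.9411 = 62.614 mm/month

62.6 mm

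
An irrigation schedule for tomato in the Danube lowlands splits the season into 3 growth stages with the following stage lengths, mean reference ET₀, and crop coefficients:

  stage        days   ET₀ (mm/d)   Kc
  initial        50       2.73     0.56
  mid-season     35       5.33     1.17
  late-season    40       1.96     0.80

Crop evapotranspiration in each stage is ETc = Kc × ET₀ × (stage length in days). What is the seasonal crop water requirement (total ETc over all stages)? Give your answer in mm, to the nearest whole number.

initial: 0.56 × 2.73 × 50 = 76.44 mm
mid-season: 1.17 × 5.33 × 35 = 218.26 mm
late-season: 0.80 × 1.96 × 40 = 62.72 mm
Seasonal total = 357.42 mm

357 mm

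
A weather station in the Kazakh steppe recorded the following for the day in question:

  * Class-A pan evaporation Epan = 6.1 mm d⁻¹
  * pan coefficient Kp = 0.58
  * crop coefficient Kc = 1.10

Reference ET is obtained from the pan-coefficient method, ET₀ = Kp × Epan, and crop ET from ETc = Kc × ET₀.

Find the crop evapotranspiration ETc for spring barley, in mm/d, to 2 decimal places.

3.89 mm/d

ET₀ = 0.58 × 6.1 = 3.5380 mm/d
ETc = Kc × ET₀ = 1.10 × 3.5380 = 3.8918 mm/d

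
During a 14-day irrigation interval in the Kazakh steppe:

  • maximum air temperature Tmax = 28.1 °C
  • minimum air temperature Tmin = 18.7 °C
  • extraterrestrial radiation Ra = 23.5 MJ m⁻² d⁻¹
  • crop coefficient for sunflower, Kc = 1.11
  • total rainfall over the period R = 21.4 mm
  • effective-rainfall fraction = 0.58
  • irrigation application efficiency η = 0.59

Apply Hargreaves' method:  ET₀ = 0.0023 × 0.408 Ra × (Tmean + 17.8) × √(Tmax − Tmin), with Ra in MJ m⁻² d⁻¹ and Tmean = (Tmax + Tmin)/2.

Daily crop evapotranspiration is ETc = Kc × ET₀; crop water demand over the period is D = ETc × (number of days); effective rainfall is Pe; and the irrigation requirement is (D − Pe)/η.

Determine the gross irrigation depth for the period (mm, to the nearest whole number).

Tmean = (28.1 + 18.7)/2 = 23.40 °C
0.408 Ra = 0.408 × 23.5 = 9.5880 mm/d equivalent
ET₀ = 0.0023 × 9.5880 × (23.40 + 17.8) × √9.4 = 0.0023 × 9.5880 × 41.20 × 3.0659 = 2.7856 mm/d
ETc = Kc × ET₀ = 1.11 × 2.7856 = 3.0920 mm/d
Crop demand D = ETc × 14 d = 3.0920 × 14 = 43.288 mm
Pe = 0.58 × 21.4 = 12.412 mm
D − Pe = 43.288 − 12.412 = 30.876 mm
Gross irrigation = 30.876 / 0.59 = 52.332 mm

52 mm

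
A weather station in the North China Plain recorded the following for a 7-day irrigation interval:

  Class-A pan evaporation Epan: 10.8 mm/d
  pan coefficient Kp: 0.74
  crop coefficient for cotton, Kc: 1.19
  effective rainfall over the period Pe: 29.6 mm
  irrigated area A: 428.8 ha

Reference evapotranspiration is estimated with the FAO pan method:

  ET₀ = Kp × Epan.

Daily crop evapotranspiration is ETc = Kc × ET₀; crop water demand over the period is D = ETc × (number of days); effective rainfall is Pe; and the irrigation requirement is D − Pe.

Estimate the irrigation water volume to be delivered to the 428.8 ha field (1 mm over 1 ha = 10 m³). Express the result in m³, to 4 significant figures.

ET₀ = 0.74 × 10.8 = 7.9920 mm/d
ETc = Kc × ET₀ = 1.19 × 7.9920 = 9.5105 mm/d
Crop demand D = ETc × 7 d = 9.5105 × 7 = 66.574 mm
D − Pe = 66.574 − 29.6 = 36.974 mm
Volume = 36.974 mm × 428.8 ha × 10 = 158544.5 m³

158500 m³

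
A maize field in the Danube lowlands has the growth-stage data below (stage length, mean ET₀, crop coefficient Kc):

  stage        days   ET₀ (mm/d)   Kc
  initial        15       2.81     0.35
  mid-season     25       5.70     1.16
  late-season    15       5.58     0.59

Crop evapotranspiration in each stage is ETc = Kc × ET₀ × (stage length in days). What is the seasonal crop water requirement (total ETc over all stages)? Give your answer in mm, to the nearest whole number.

initial: 0.35 × 2.81 × 15 = 14.75 mm
mid-season: 1.16 × 5.70 × 25 = 165.30 mm
late-season: 0.59 × 5.58 × 15 = 49.38 mm
Seasonal total = 229.43 mm

229 mm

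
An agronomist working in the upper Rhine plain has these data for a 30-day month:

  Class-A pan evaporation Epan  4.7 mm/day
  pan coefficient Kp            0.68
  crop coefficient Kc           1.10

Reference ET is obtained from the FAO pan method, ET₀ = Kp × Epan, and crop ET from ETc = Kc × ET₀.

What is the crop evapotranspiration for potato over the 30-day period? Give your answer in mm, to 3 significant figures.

105 mm

ET₀ = 0.68 × 4.7 = 3.1960 mm/d
ETc = Kc × ET₀ = 1.10 × 3.1960 = 3.5156 mm/d
Over 30 days: 3.5156 × 30 = 105.468 mm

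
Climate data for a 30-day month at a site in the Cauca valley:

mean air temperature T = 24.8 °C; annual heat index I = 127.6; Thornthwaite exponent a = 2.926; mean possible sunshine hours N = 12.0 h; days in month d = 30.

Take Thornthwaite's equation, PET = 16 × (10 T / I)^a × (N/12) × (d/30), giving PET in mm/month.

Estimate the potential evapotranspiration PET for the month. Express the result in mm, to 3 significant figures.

10T/I = 10 × 24.8 / 127.6 = 1.9436
(10T/I)^a = 1.9436^2.926 = 6.9898
Uncorrected PET = 16 × 6.9898 = 111.837 mm
Correction = (N/12)(d/30) = (12.0/12)(30/30) = 1.0000
PET = 111.837 × 1.0000 = 111.837 mm/month

112 mm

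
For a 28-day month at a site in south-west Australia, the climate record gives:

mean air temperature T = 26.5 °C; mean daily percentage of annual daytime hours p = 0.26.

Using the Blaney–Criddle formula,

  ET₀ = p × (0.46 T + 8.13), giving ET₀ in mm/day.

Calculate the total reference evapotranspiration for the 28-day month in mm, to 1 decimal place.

147.9 mm

ET₀ = 0.26 × (0.46 × 26.5 + 8.13) = 0.26 × 20.320 = 5.2832 mm/d
Monthly total = 5.2832 × 28 = 147.930 mm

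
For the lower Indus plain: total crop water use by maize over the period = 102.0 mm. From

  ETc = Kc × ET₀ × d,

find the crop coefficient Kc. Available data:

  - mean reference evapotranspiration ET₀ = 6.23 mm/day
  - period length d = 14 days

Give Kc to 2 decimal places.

1.17

ETc = Kc × ET₀ × d  ⇒  Kc = ETc / (ET₀ × d)
Kc = 102.0 / (6.23 × 14) = 102.0 / 87.22 = 1.1695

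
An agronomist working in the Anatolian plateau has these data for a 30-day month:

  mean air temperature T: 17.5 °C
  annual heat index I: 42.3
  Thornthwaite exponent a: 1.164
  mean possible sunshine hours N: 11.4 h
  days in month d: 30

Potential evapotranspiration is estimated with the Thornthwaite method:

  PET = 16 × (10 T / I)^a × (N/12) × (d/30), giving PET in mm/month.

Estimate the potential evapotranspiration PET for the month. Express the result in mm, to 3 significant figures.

10T/I = 10 × 17.5 / 42.3 = 4.1371
(10T/I)^a = 4.1371^1.164 = 5.2220
Uncorrected PET = 16 × 5.2220 = 83.552 mm
Correction = (N/12)(d/30) = (11.4/12)(30/30) = 0.9500
PET = 83.552 × 0.9500 = 79.374 mm/month

79.4 mm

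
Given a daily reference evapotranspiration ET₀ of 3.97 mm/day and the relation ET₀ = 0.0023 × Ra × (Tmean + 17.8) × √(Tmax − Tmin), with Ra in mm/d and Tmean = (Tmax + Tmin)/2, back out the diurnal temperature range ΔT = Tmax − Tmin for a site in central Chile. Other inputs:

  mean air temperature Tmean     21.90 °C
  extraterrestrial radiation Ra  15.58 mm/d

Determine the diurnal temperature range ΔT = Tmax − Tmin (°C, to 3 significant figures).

7.79 °C

√ΔT = ET₀ / [0.0023 × Ra × (Tmean+17.8)] = 3.97 / (0.0023 × 15.58 × 39.70) = 2.7906
ΔT = 2.7906² = 7.787 °C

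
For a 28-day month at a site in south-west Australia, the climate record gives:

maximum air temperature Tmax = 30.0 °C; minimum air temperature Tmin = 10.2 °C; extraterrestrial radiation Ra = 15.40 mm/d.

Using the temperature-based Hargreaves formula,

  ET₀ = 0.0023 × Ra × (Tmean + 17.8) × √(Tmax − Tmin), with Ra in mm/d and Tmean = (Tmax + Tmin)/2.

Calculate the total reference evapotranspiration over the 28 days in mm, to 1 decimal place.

167.3 mm

Tmean = (30.0 + 10.2)/2 = 20.10 °C
ET₀ = 0.0023 × 15.40 × (20.10 + 17.8) × √19.8 = 0.0023 × 15.40 × 37.90 × 4.4497 = 5.9734 mm/d
Over 28 days: 5.9734 × 28 = 167.255 mm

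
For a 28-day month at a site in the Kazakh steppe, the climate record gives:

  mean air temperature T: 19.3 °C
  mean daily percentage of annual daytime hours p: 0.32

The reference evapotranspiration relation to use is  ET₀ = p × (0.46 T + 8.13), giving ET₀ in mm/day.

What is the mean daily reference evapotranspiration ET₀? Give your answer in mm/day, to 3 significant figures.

ET₀ = 0.32 × (0.46 × 19.3 + 8.13) = 0.32 × 17.008 = 5.4426 mm/d

5.44 mm/day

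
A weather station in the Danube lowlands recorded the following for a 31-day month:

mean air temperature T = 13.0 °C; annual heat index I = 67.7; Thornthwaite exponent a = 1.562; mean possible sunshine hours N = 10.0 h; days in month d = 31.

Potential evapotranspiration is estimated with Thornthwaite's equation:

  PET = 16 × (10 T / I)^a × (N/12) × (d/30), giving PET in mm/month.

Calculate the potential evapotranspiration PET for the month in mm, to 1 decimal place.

38.2 mm

10T/I = 10 × 13.0 / 67.7 = 1.9202
(10T/I)^a = 1.9202^1.562 = 2.7707
Uncorrected PET = 16 × 2.7707 = 44.331 mm
Correction = (N/12)(d/30) = (10.0/12)(31/30) = 0.8611
PET = 44.331 × 0.8611 = 38.173 mm/month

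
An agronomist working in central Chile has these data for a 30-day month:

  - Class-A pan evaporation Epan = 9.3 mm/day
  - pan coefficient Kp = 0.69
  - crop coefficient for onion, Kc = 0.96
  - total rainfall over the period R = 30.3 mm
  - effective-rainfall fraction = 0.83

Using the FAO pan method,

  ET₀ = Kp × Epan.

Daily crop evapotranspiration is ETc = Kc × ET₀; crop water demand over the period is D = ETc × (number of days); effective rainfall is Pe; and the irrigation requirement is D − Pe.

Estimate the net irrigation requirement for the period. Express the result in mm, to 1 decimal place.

ET₀ = 0.69 × 9.3 = 6.4170 mm/d
ETc = Kc × ET₀ = 0.96 × 6.4170 = 6.1603 mm/d
Crop demand D = ETc × 30 d = 6.1603 × 30 = 184.809 mm
Pe = 0.83 × 30.3 = 25.149 mm
D − Pe = 184.809 − 25.149 = 159.660 mm

159.7 mm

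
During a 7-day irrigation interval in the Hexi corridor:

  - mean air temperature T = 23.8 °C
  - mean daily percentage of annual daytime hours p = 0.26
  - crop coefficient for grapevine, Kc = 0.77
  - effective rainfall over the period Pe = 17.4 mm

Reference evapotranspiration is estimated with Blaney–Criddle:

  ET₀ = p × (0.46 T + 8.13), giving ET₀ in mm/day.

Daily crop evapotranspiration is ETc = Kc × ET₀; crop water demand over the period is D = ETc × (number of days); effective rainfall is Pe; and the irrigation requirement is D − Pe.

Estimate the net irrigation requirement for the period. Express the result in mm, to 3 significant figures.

ET₀ = 0.26 × (0.46 × 23.8 + 8.13) = 0.26 × 19.078 = 4.9603 mm/d
ETc = Kc × ET₀ = 0.77 × 4.9603 = 3.8194 mm/d
Crop demand D = ETc × 7 d = 3.8194 × 7 = 26.736 mm
D − Pe = 26.736 − 17.4 = 9.336 mm

9.34 mm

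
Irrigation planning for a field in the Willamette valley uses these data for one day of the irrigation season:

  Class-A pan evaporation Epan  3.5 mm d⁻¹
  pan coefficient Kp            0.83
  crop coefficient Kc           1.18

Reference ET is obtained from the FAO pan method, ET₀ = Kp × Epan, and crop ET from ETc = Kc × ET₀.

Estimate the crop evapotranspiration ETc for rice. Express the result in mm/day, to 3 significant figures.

3.43 mm/day

ET₀ = 0.83 × 3.5 = 2.9050 mm/d
ETc = Kc × ET₀ = 1.18 × 2.9050 = 3.4279 mm/d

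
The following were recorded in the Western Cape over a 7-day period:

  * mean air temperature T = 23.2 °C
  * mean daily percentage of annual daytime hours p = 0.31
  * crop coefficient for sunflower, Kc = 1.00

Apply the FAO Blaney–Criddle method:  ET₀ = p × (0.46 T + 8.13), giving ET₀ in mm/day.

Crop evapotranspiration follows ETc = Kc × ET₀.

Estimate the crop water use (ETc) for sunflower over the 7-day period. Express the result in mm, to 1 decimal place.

40.8 mm

ET₀ = 0.31 × (0.46 × 23.2 + 8.13) = 0.31 × 18.802 = 5.8286 mm/d
ETc = Kc × ET₀ = 1.00 × 5.8286 = 5.8286 mm/d
Over 7 days: 5.8286 × 7 = 40.800 mm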